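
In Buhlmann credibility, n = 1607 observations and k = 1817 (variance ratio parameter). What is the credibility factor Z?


Z = n / (n + k)
= 1607 / (1607 + 1817)
= 1607 / 3424
= 0.4693


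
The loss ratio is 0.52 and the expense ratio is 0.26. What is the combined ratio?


Combined ratio = loss ratio + expense ratio
= 0.52 + 0.26
= 0.78


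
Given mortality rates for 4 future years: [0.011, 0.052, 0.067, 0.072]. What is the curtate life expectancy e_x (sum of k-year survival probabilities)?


e_x = sum_{k=1}^{n} k_p_x
k_p_x values:
  1_p_x = 0.989
  2_p_x = 0.937572
  3_p_x = 0.874755
  4_p_x = 0.811772
e_x = 3.6131


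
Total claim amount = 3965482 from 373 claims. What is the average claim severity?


severity = total / number
= 3965482 / 373
= 10631.319


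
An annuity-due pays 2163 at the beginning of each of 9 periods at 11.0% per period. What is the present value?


PV_due = PMT * (1-(1+i)^(-n))/i * (1+i)
PV_immediate = 11976.6338
PV_due = 11976.6338 * 1.11
= 13294.0635


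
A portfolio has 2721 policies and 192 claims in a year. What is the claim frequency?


frequency = claims / policies
= 192 / 2721
= 0.0706


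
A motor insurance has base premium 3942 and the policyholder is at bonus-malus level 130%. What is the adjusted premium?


adjusted = base * BM_level / 100
= 3942 * 130 / 100
= 3942 * 1.3
= 5124.6


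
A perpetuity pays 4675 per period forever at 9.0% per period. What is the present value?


PV = PMT / i
= 4675 / 0.09
= 51944.4444


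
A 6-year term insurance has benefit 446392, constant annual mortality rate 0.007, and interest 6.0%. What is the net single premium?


NSP = benefit * sum_{k=0}^{n-1} k_p_x * q * v^(k+1)
With constant q=0.007, v=0.943396
Sum = 0.033865
NSP = 446392 * 0.033865
= 15116.9736


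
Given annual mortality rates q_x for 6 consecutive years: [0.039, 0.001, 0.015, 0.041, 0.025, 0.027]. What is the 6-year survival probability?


p_k = 1 - q_k for each year
Survival = product of (1 - q_k)
= 0.961 * 0.999 * 0.985 * 0.959 * 0.975 * 0.973
= 0.8603


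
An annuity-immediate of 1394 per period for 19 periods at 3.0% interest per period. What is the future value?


FV = PMT * ((1+i)^n - 1) / i
= 1394 * ((1.03)^19 - 1) / 0.03
= 1394 * (1.753506 - 1) / 0.03
= 35012.9146


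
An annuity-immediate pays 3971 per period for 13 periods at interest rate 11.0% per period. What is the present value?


PV = PMT * (1 - (1+i)^(-n)) / i
= 3971 * (1 - (1+0.11)^(-13)) / 0.11
= 3971 * (1 - 0.257514) / 0.11
= 3971 * 6.74987
= 26803.7354


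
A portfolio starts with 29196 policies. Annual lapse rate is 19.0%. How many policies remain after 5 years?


remaining = initial * (1 - lapse)^years
= 29196 * (1 - 0.19)^5
= 29196 * 0.348678
= 10180.0157


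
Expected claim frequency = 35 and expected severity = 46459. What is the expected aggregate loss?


E[S] = E[N] * E[X]
= 35 * 46459
= 1.6261e+06


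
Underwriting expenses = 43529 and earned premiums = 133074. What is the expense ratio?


Expense ratio = expenses / premiums
= 43529 / 133074
= 0.3271


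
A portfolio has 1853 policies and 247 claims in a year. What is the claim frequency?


frequency = claims / policies
= 247 / 1853
= 0.1333


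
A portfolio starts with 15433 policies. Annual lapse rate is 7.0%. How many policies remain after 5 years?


remaining = initial * (1 - lapse)^years
= 15433 * (1 - 0.07)^5
= 15433 * 0.695688
= 10736.5586


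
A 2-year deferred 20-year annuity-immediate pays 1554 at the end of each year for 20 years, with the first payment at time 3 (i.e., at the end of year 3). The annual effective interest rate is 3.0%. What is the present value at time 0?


PV at time 2 of the 20-year annuity-immediate:
a_n = 1554 * (1-(1+0.03)^(-20))/0.03 = 23119.5959
Discount back 2 years to time 0:
PV = 23119.5959 * (1+0.03)^(-2)
= 23119.5959 * 0.942596
= 21792.4365


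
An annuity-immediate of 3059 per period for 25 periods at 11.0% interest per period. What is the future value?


FV = PMT * ((1+i)^n - 1) / i
= 3059 * ((1.11)^25 - 1) / 0.11
= 3059 * (13.585464 - 1) / 0.11
= 349990.307


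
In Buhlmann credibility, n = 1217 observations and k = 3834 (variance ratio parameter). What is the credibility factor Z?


Z = n / (n + k)
= 1217 / (1217 + 3834)
= 1217 / 5051
= 0.2409


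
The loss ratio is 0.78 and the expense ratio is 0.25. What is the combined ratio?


Combined ratio = loss ratio + expense ratio
= 0.78 + 0.25
= 1.03


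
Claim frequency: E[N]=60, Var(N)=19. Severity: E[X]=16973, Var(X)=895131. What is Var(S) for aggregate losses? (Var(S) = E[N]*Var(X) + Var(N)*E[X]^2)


Var(S) = E[N]*Var(X) + Var(N)*E[X]^2
= 60*895131 + 19*16973^2
= 53707860 + 5473571851
= 5.5273e+09


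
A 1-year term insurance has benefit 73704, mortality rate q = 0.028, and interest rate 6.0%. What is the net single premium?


NSP = benefit * q * v
v = 1/(1+i) = 0.943396
NSP = 73704 * 0.028 * 0.943396
= 1946.8981


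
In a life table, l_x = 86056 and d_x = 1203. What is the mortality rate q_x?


q_x = d_x / l_x
= 1203 / 86056
= 0.014


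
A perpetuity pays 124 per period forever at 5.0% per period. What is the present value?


PV = PMT / i
= 124 / 0.05
= 2480.0


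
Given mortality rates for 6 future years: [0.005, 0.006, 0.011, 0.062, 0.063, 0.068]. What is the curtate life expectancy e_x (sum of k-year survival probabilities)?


e_x = sum_{k=1}^{n} k_p_x
k_p_x values:
  1_p_x = 0.995
  2_p_x = 0.98903
  3_p_x = 0.978151
  4_p_x = 0.917505
  5_p_x = 0.859702
  6_p_x = 0.801243
e_x = 5.5406


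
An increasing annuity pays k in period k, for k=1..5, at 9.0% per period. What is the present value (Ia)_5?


(Ia)_n = sum_{k=1}^{n} k * v^k, v = 1/(1+i)
v = 0.917431
Sum computed term by term:
(Ia)_5 = 11.0007


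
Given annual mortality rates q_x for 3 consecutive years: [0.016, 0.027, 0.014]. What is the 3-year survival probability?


p_k = 1 - q_k for each year
Survival = product of (1 - q_k)
= 0.984 * 0.973 * 0.986
= 0.944


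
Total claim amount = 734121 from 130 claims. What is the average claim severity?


severity = total / number
= 734121 / 130
= 5647.0846


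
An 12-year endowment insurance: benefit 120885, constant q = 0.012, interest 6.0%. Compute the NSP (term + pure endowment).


Term component = 11485.1821
Pure endowment = 12_p_x * v^12 * benefit = 0.865134 * 0.496969 * 120885 = 51973.9072
NSP = 63459.0893


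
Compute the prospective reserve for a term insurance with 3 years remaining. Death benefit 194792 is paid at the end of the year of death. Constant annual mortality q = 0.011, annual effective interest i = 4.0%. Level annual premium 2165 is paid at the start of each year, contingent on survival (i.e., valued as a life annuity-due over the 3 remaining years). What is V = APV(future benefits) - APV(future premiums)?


v = 1/(1+i) = 0.961538
APV(future benefits) per unit = sum_{k=0}^{2} k_p_x * q * v^(k+1) = 0.0302
APV(future benefits) = 194792 * 0.0302 = 5882.7527
Life annuity-due factor ä_{x:3} = sum_{k=0}^{2} k_p_x * v^k = 2.855289
APV(future premiums) = 2165 * 2.855289 = 6181.7015
V = 5882.7527 - 6181.7015
= -298.9488


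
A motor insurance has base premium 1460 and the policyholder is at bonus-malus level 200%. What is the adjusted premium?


adjusted = base * BM_level / 100
= 1460 * 200 / 100
= 1460 * 2.0
= 2920.0


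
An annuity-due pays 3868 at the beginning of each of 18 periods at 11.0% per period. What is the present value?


PV_due = PMT * (1-(1+i)^(-n))/i * (1+i)
PV_immediate = 29789.8529
PV_due = 29789.8529 * 1.11
= 33066.7367


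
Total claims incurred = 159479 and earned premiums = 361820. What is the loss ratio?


Loss ratio = claims / premiums
= 159479 / 361820
= 0.4408


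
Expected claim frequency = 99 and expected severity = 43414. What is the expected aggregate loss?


E[S] = E[N] * E[X]
= 99 * 43414
= 4.2980e+06


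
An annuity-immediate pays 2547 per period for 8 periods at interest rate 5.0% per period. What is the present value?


PV = PMT * (1 - (1+i)^(-n)) / i
= 2547 * (1 - (1+0.05)^(-8)) / 0.05
= 2547 * (1 - 0.676839) / 0.05
= 2547 * 6.463213
= 16461.8029


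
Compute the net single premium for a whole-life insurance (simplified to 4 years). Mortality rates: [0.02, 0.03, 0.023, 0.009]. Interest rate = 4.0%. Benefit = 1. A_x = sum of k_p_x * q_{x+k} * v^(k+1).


v = 0.961538
Year 0: k_p_x=1.0, q=0.02, term=0.019231
Year 1: k_p_x=0.98, q=0.03, term=0.027182
Year 2: k_p_x=0.9506, q=0.023, term=0.019437
Year 3: k_p_x=0.928736, q=0.009, term=0.007145
A_x = 0.073


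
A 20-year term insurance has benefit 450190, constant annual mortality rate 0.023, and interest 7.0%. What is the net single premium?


NSP = benefit * sum_{k=0}^{n-1} k_p_x * q * v^(k+1)
With constant q=0.023, v=0.934579
Sum = 0.207183
NSP = 450190 * 0.207183
= 93271.5429


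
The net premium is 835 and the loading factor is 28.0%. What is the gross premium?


Gross = net * (1 + loading)
= 835 * (1 + 0.28)
= 835 * 1.28
= 1068.8


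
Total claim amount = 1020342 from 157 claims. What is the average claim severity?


severity = total / number
= 1020342 / 157
= 6498.9936


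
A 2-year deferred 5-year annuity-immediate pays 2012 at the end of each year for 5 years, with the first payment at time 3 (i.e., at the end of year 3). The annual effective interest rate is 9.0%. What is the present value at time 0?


PV at time 2 of the 5-year annuity-immediate:
a_n = 2012 * (1-(1+0.09)^(-5))/0.09 = 7825.9783
Discount back 2 years to time 0:
PV = 7825.9783 * (1+0.09)^(-2)
= 7825.9783 * 0.84168
= 6586.9694


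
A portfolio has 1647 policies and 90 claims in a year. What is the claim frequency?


frequency = claims / policies
= 90 / 1647
= 0.0546


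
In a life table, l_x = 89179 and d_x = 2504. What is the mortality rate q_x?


q_x = d_x / l_x
= 2504 / 89179
= 0.0281


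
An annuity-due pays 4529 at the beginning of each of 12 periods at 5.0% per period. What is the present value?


PV_due = PMT * (1-(1+i)^(-n))/i * (1+i)
PV_immediate = 40141.6667
PV_due = 40141.6667 * 1.05
= 42148.75


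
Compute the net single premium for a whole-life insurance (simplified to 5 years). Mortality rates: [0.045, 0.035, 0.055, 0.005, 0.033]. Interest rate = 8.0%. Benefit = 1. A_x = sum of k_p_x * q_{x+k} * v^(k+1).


v = 0.925926
Year 0: k_p_x=1.0, q=0.045, term=0.041667
Year 1: k_p_x=0.955, q=0.035, term=0.028657
Year 2: k_p_x=0.921575, q=0.055, term=0.040237
Year 3: k_p_x=0.870888, q=0.005, term=0.003201
Year 4: k_p_x=0.866534, q=0.033, term=0.019462
A_x = 0.1332


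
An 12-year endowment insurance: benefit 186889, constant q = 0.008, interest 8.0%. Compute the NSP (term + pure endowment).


Term component = 10862.9348
Pure endowment = 12_p_x * v^12 * benefit = 0.908113 * 0.397114 * 186889 = 67396.7167
NSP = 78259.6516


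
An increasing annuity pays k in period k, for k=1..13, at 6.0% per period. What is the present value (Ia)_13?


(Ia)_n = sum_{k=1}^{n} k * v^k, v = 1/(1+i)
v = 0.943396
Sum computed term by term:
(Ia)_13 = 54.8156


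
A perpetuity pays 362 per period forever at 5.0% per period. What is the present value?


PV = PMT / i
= 362 / 0.05
= 7240.0


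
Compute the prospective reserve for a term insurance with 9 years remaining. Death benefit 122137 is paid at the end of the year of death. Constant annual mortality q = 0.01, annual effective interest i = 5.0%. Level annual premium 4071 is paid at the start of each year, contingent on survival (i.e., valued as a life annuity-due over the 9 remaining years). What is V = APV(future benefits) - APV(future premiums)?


v = 1/(1+i) = 0.952381
APV(future benefits) per unit = sum_{k=0}^{8} k_p_x * q * v^(k+1) = 0.068523
APV(future benefits) = 122137 * 0.068523 = 8369.2066
Life annuity-due factor ä_{x:9} = sum_{k=0}^{8} k_p_x * v^k = 7.194926
APV(future premiums) = 4071 * 7.194926 = 29290.5444
V = 8369.2066 - 29290.5444
= -20921.3377


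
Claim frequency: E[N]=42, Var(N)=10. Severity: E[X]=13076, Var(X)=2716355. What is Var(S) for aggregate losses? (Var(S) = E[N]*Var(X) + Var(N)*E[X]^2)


Var(S) = E[N]*Var(X) + Var(N)*E[X]^2
= 42*2716355 + 10*13076^2
= 114086910 + 1709817760
= 1.8239e+09


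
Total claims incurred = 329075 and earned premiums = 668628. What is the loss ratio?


Loss ratio = claims / premiums
= 329075 / 668628
= 0.4922


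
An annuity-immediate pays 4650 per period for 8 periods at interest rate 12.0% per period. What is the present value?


PV = PMT * (1 - (1+i)^(-n)) / i
= 4650 * (1 - (1+0.12)^(-8)) / 0.12
= 4650 * (1 - 0.403883) / 0.12
= 4650 * 4.96764
= 23099.5249


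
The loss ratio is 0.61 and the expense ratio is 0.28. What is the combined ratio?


Combined ratio = loss ratio + expense ratio
= 0.61 + 0.28
= 0.89


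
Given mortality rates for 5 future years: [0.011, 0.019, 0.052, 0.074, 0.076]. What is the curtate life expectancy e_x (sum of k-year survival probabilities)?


e_x = sum_{k=1}^{n} k_p_x
k_p_x values:
  1_p_x = 0.989
  2_p_x = 0.970209
  3_p_x = 0.919758
  4_p_x = 0.851696
  5_p_x = 0.786967
e_x = 4.5176


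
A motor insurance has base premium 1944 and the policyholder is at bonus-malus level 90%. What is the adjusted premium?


adjusted = base * BM_level / 100
= 1944 * 90 / 100
= 1944 * 0.9
= 1749.6


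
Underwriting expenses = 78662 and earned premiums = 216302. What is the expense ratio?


Expense ratio = expenses / premiums
= 78662 / 216302
= 0.3637


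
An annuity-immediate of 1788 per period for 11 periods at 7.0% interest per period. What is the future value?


FV = PMT * ((1+i)^n - 1) / i
= 1788 * ((1.07)^11 - 1) / 0.07
= 1788 * (2.104852 - 1) / 0.07
= 28221.0756


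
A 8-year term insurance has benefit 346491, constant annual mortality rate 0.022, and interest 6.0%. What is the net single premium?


NSP = benefit * sum_{k=0}^{n-1} k_p_x * q * v^(k+1)
With constant q=0.022, v=0.943396
Sum = 0.127405
NSP = 346491 * 0.127405
= 44144.7176


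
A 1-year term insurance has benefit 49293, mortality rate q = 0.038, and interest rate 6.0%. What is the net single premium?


NSP = benefit * q * v
v = 1/(1+i) = 0.943396
NSP = 49293 * 0.038 * 0.943396
= 1767.1075


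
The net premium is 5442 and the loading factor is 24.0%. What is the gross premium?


Gross = net * (1 + loading)
= 5442 * (1 + 0.24)
= 5442 * 1.24
= 6748.08


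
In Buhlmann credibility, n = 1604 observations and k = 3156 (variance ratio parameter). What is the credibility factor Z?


Z = n / (n + k)
= 1604 / (1604 + 3156)
= 1604 / 4760
= 0.337


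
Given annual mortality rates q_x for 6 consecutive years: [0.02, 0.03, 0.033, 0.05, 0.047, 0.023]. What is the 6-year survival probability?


p_k = 1 - q_k for each year
Survival = product of (1 - q_k)
= 0.98 * 0.97 * 0.967 * 0.95 * 0.953 * 0.977
= 0.8131


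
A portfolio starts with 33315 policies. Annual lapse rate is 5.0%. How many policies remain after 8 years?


remaining = initial * (1 - lapse)^years
= 33315 * (1 - 0.05)^8
= 33315 * 0.66342
= 22101.8517


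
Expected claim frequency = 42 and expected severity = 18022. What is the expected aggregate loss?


E[S] = E[N] * E[X]
= 42 * 18022
= 756924


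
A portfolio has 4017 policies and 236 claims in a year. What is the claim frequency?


frequency = claims / policies
= 236 / 4017
= 0.0588


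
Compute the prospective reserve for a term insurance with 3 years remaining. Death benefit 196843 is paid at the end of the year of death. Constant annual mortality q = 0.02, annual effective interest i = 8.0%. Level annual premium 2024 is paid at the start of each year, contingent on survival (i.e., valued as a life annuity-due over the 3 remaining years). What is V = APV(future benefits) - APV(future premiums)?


v = 1/(1+i) = 0.925926
APV(future benefits) per unit = sum_{k=0}^{2} k_p_x * q * v^(k+1) = 0.05057
APV(future benefits) = 196843 * 0.05057 = 9954.4074
Life annuity-due factor ä_{x:3} = sum_{k=0}^{2} k_p_x * v^k = 2.730796
APV(future premiums) = 2024 * 2.730796 = 5527.1303
V = 9954.4074 - 5527.1303
= 4427.2771


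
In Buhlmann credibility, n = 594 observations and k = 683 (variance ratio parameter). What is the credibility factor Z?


Z = n / (n + k)
= 594 / (594 + 683)
= 594 / 1277
= 0.4652


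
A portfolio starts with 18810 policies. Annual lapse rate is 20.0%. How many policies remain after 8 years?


remaining = initial * (1 - lapse)^years
= 18810 * (1 - 0.2)^8
= 18810 * 0.167772
= 3155.7943


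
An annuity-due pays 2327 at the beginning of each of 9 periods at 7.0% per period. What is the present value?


PV_due = PMT * (1-(1+i)^(-n))/i * (1+i)
PV_immediate = 15160.9454
PV_due = 15160.9454 * 1.07
= 16222.2116


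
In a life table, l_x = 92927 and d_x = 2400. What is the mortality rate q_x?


q_x = d_x / l_x
= 2400 / 92927
= 0.0258


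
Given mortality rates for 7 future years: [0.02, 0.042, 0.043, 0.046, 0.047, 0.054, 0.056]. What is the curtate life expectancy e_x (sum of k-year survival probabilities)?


e_x = sum_{k=1}^{n} k_p_x
k_p_x values:
  1_p_x = 0.98
  2_p_x = 0.93884
  3_p_x = 0.89847
  4_p_x = 0.85714
  5_p_x = 0.816855
  6_p_x = 0.772745
  7_p_x = 0.729471
e_x = 5.9935


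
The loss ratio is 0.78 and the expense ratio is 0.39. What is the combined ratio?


Combined ratio = loss ratio + expense ratio
= 0.78 + 0.39
= 1.17


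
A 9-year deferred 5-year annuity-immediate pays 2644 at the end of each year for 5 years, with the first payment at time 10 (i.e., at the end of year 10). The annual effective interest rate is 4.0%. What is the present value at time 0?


PV at time 9 of the 5-year annuity-immediate:
a_n = 2644 * (1-(1+0.04)^(-5))/0.04 = 11770.6182
Discount back 9 years to time 0:
PV = 11770.6182 * (1+0.04)^(-9)
= 11770.6182 * 0.702587
= 8269.8802


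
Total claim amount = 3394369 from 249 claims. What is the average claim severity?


severity = total / number
= 3394369 / 249
= 13632.004


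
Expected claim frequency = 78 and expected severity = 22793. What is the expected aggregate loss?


E[S] = E[N] * E[X]
= 78 * 22793
= 1.7779e+06


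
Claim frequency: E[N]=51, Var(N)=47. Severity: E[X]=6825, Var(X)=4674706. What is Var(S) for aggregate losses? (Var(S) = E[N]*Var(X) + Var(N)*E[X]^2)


Var(S) = E[N]*Var(X) + Var(N)*E[X]^2
= 51*4674706 + 47*6825^2
= 238410006 + 2189289375
= 2.4277e+09


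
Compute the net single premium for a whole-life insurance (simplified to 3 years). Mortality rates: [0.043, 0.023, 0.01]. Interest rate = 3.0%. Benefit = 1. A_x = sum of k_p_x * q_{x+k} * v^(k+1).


v = 0.970874
Year 0: k_p_x=1.0, q=0.043, term=0.041748
Year 1: k_p_x=0.957, q=0.023, term=0.020747
Year 2: k_p_x=0.934989, q=0.01, term=0.008556
A_x = 0.0711


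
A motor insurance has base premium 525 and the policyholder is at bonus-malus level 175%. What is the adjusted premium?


adjusted = base * BM_level / 100
= 525 * 175 / 100
= 525 * 1.75
= 918.75


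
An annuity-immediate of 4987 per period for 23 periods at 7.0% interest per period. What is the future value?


FV = PMT * ((1+i)^n - 1) / i
= 4987 * ((1.07)^23 - 1) / 0.07
= 4987 * (4.74053 - 1) / 0.07
= 266486.0347


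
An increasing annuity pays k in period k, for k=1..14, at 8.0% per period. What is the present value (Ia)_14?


(Ia)_n = sum_{k=1}^{n} k * v^k, v = 1/(1+i)
v = 0.925926
Sum computed term by term:
(Ia)_14 = 51.7165


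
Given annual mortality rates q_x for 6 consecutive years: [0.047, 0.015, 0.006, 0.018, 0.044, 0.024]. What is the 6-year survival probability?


p_k = 1 - q_k for each year
Survival = product of (1 - q_k)
= 0.953 * 0.985 * 0.994 * 0.982 * 0.956 * 0.976
= 0.8549


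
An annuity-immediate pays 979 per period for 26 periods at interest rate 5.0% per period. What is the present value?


PV = PMT * (1 - (1+i)^(-n)) / i
= 979 * (1 - (1+0.05)^(-26)) / 0.05
= 979 * (1 - 0.281241) / 0.05
= 979 * 14.375185
= 14073.3064


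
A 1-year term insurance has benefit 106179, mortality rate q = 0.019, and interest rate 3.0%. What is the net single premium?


NSP = benefit * q * v
v = 1/(1+i) = 0.970874
NSP = 106179 * 0.019 * 0.970874
= 1958.6417


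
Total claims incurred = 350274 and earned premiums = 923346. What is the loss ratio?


Loss ratio = claims / premiums
= 350274 / 923346
= 0.3794


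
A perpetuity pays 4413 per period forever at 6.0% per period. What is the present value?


PV = PMT / i
= 4413 / 0.06
= 73550.0


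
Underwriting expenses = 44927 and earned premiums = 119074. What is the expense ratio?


Expense ratio = expenses / premiums
= 44927 / 119074
= 0.3773


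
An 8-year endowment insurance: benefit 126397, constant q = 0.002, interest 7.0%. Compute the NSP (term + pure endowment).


Term component = 1500.0449
Pure endowment = 8_p_x * v^8 * benefit = 0.984112 * 0.582009 * 126397 = 72395.3838
NSP = 73895.4287


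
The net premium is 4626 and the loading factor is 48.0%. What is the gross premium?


Gross = net * (1 + loading)
= 4626 * (1 + 0.48)
= 4626 * 1.48
= 6846.48


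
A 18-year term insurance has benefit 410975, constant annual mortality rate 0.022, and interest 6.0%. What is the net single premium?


NSP = benefit * sum_{k=0}^{n-1} k_p_x * q * v^(k+1)
With constant q=0.022, v=0.943396
Sum = 0.205313
NSP = 410975 * 0.205313
= 84378.3808


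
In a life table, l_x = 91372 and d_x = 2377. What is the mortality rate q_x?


q_x = d_x / l_x
= 2377 / 91372
= 0.026


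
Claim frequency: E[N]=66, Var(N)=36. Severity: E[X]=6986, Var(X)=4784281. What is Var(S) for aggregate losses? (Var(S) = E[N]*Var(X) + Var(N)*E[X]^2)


Var(S) = E[N]*Var(X) + Var(N)*E[X]^2
= 66*4784281 + 36*6986^2
= 315762546 + 1756951056
= 2.0727e+09


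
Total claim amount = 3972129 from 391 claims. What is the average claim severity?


severity = total / number
= 3972129 / 391
= 10158.8977


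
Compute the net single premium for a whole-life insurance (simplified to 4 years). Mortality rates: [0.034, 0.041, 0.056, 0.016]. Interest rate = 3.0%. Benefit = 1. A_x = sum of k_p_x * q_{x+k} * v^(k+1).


v = 0.970874
Year 0: k_p_x=1.0, q=0.034, term=0.03301
Year 1: k_p_x=0.966, q=0.041, term=0.037332
Year 2: k_p_x=0.926394, q=0.056, term=0.047476
Year 3: k_p_x=0.874516, q=0.016, term=0.012432
A_x = 0.1302


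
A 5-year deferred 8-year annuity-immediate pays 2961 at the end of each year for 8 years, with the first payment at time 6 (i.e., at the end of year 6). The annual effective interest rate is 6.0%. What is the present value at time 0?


PV at time 5 of the 8-year annuity-immediate:
a_n = 2961 * (1-(1+0.06)^(-8))/0.06 = 18387.1995
Discount back 5 years to time 0:
PV = 18387.1995 * (1+0.06)^(-5)
= 18387.1995 * 0.747258
= 13739.9851


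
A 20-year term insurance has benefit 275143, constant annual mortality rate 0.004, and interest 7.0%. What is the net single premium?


NSP = benefit * sum_{k=0}^{n-1} k_p_x * q * v^(k+1)
With constant q=0.004, v=0.934579
Sum = 0.041161
NSP = 275143 * 0.041161
= 11325.2943


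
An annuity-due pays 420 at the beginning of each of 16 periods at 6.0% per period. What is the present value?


PV_due = PMT * (1-(1+i)^(-n))/i * (1+i)
PV_immediate = 4244.476
PV_due = 4244.476 * 1.06
= 4499.1446


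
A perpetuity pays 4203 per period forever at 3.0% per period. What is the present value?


PV = PMT / i
= 4203 / 0.03
= 140100.0


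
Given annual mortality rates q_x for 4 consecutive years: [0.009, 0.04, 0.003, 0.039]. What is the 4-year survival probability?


p_k = 1 - q_k for each year
Survival = product of (1 - q_k)
= 0.991 * 0.96 * 0.997 * 0.961
= 0.9115


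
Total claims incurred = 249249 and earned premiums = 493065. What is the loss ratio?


Loss ratio = claims / premiums
= 249249 / 493065
= 0.5055


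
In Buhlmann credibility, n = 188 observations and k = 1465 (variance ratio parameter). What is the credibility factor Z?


Z = n / (n + k)
= 188 / (188 + 1465)
= 188 / 1653
= 0.1137


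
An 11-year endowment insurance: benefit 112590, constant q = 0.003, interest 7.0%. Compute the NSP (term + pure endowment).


Term component = 2500.2022
Pure endowment = 11_p_x * v^11 * benefit = 0.967491 * 0.475093 * 112590 = 51751.7459
NSP = 54251.9482


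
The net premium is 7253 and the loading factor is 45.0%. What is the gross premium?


Gross = net * (1 + loading)
= 7253 * (1 + 0.45)
= 7253 * 1.45
= 10516.85


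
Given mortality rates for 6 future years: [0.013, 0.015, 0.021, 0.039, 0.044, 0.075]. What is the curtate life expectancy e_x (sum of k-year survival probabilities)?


e_x = sum_{k=1}^{n} k_p_x
k_p_x values:
  1_p_x = 0.987
  2_p_x = 0.972195
  3_p_x = 0.951779
  4_p_x = 0.91466
  5_p_x = 0.874415
  6_p_x = 0.808833
e_x = 5.5089


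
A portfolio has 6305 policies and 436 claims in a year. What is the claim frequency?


frequency = claims / policies
= 436 / 6305
= 0.0692


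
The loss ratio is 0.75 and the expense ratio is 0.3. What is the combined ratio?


Combined ratio = loss ratio + expense ratio
= 0.75 + 0.3
= 1.05


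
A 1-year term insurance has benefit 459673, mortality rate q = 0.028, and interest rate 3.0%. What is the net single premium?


NSP = benefit * q * v
v = 1/(1+i) = 0.970874
NSP = 459673 * 0.028 * 0.970874
= 12495.965


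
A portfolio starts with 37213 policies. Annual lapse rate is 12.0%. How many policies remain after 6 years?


remaining = initial * (1 - lapse)^years
= 37213 * (1 - 0.12)^6
= 37213 * 0.464404
= 17281.8693


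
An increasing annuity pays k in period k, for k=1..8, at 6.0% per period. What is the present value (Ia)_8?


(Ia)_n = sum_{k=1}^{n} k * v^k, v = 1/(1+i)
v = 0.943396
Sum computed term by term:
(Ia)_8 = 26.0514


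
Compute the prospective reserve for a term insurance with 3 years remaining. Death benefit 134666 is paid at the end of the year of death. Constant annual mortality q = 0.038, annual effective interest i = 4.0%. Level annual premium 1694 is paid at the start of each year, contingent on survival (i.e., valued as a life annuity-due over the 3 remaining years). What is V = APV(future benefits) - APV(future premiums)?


v = 1/(1+i) = 0.961538
APV(future benefits) per unit = sum_{k=0}^{2} k_p_x * q * v^(k+1) = 0.1016
APV(future benefits) = 134666 * 0.1016 = 13682.0332
Life annuity-due factor ä_{x:3} = sum_{k=0}^{2} k_p_x * v^k = 2.780625
APV(future premiums) = 1694 * 2.780625 = 4710.3787
V = 13682.0332 - 4710.3787
= 8971.6545


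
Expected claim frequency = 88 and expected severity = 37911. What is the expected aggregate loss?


E[S] = E[N] * E[X]
= 88 * 37911
= 3.3362e+06


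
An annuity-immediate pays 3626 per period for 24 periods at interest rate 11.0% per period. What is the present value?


PV = PMT * (1 - (1+i)^(-n)) / i
= 3626 * (1 - (1+0.11)^(-24)) / 0.11
= 3626 * (1 - 0.081705) / 0.11
= 3626 * 8.348137
= 30270.3432


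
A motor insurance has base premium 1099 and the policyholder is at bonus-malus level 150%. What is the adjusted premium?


adjusted = base * BM_level / 100
= 1099 * 150 / 100
= 1099 * 1.5
= 1648.5


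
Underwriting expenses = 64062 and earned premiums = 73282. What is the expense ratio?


Expense ratio = expenses / premiums
= 64062 / 73282
= 0.8742


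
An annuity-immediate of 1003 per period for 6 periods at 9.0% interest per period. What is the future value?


FV = PMT * ((1+i)^n - 1) / i
= 1003 * ((1.09)^6 - 1) / 0.09
= 1003 * (1.6771 - 1) / 0.09
= 7545.9046


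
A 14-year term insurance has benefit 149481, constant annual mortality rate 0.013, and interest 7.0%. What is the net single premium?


NSP = benefit * sum_{k=0}^{n-1} k_p_x * q * v^(k+1)
With constant q=0.013, v=0.934579
Sum = 0.106052
NSP = 149481 * 0.106052
= 15852.744


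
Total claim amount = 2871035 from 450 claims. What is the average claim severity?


severity = total / number
= 2871035 / 450
= 6380.0778


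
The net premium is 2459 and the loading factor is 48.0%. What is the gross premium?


Gross = net * (1 + loading)
= 2459 * (1 + 0.48)
= 2459 * 1.48
= 3639.32


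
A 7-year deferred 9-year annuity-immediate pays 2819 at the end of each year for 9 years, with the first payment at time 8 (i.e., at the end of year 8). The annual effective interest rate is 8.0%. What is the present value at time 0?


PV at time 7 of the 9-year annuity-immediate:
a_n = 2819 * (1-(1+0.08)^(-9))/0.08 = 17609.977
Discount back 7 years to time 0:
PV = 17609.977 * (1+0.08)^(-7)
= 17609.977 * 0.58349
= 10275.2525


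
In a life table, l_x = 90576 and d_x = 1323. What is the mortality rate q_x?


q_x = d_x / l_x
= 1323 / 90576
= 0.0146


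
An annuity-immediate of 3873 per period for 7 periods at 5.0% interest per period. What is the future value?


FV = PMT * ((1+i)^n - 1) / i
= 3873 * ((1.05)^7 - 1) / 0.05
= 3873 * (1.4071 - 1) / 0.05
= 31533.9987


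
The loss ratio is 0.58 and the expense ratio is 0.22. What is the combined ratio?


Combined ratio = loss ratio + expense ratio
= 0.58 + 0.22
= 0.8


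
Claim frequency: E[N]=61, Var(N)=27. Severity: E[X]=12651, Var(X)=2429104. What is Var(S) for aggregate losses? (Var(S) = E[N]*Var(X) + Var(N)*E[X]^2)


Var(S) = E[N]*Var(X) + Var(N)*E[X]^2
= 61*2429104 + 27*12651^2
= 148175344 + 4321290627
= 4.4695e+09


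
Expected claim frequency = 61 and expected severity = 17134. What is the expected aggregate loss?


E[S] = E[N] * E[X]
= 61 * 17134
= 1.0452e+06


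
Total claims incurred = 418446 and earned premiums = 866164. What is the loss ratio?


Loss ratio = claims / premiums
= 418446 / 866164
= 0.4831


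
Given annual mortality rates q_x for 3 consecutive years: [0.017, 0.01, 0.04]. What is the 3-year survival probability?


p_k = 1 - q_k for each year
Survival = product of (1 - q_k)
= 0.983 * 0.99 * 0.96
= 0.9342


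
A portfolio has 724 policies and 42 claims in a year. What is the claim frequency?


frequency = claims / policies
= 42 / 724
= 0.058


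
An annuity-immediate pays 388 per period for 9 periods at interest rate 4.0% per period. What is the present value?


PV = PMT * (1 - (1+i)^(-n)) / i
= 388 * (1 - (1+0.04)^(-9)) / 0.04
= 388 * (1 - 0.702587) / 0.04
= 388 * 7.435332
= 2884.9087


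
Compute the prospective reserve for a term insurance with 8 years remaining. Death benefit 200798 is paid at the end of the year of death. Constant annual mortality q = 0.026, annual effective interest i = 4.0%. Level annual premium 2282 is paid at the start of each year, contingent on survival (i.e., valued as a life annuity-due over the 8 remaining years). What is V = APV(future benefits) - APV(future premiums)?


v = 1/(1+i) = 0.961538
APV(future benefits) per unit = sum_{k=0}^{7} k_p_x * q * v^(k+1) = 0.16079
APV(future benefits) = 200798 * 0.16079 = 32286.3037
Life annuity-due factor ä_{x:8} = sum_{k=0}^{7} k_p_x * v^k = 6.431599
APV(future premiums) = 2282 * 6.431599 = 14676.9082
V = 32286.3037 - 14676.9082
= 17609.3956


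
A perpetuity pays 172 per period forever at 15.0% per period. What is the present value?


PV = PMT / i
= 172 / 0.15
= 1146.6667


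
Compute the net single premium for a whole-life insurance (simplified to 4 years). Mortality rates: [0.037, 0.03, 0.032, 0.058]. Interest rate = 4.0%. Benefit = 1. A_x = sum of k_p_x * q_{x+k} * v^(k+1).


v = 0.961538
Year 0: k_p_x=1.0, q=0.037, term=0.035577
Year 1: k_p_x=0.963, q=0.03, term=0.02671
Year 2: k_p_x=0.93411, q=0.032, term=0.026573
Year 3: k_p_x=0.904218, q=0.058, term=0.04483
A_x = 0.1337


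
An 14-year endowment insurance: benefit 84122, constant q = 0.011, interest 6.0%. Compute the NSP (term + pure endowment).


Term component = 8095.4542
Pure endowment = 14_p_x * v^14 * benefit = 0.856541 * 0.442301 * 84122 = 31869.5226
NSP = 39964.9769


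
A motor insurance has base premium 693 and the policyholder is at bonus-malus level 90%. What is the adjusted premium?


adjusted = base * BM_level / 100
= 693 * 90 / 100
= 693 * 0.9
= 623.7


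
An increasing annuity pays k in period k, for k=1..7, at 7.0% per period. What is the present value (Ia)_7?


(Ia)_n = sum_{k=1}^{n} k * v^k, v = 1/(1+i)
v = 0.934579
Sum computed term by term:
(Ia)_7 = 20.1042


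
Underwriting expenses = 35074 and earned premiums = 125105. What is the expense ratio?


Expense ratio = expenses / premiums
= 35074 / 125105
= 0.2804


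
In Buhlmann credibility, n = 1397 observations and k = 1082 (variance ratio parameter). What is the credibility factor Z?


Z = n / (n + k)
= 1397 / (1397 + 1082)
= 1397 / 2479
= 0.5635


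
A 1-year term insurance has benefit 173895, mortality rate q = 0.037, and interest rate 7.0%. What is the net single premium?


NSP = benefit * q * v
v = 1/(1+i) = 0.934579
NSP = 173895 * 0.037 * 0.934579
= 6013.1916


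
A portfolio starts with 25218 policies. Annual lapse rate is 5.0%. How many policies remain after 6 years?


remaining = initial * (1 - lapse)^years
= 25218 * (1 - 0.05)^6
= 25218 * 0.735092
= 18537.5473


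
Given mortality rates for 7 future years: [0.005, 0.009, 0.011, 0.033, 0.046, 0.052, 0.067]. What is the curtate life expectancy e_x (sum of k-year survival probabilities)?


e_x = sum_{k=1}^{n} k_p_x
k_p_x values:
  1_p_x = 0.995
  2_p_x = 0.986045
  3_p_x = 0.975199
  4_p_x = 0.943017
  5_p_x = 0.899638
  6_p_x = 0.852857
  7_p_x = 0.795716
e_x = 6.4475


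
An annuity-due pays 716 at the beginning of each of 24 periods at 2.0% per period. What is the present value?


PV_due = PMT * (1-(1+i)^(-n))/i * (1+i)
PV_immediate = 13542.3707
PV_due = 13542.3707 * 1.02
= 13813.2181


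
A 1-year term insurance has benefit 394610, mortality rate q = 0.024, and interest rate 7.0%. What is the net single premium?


NSP = benefit * q * v
v = 1/(1+i) = 0.934579
NSP = 394610 * 0.024 * 0.934579
= 8851.0654


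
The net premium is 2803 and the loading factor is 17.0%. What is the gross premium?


Gross = net * (1 + loading)
= 2803 * (1 + 0.17)
= 2803 * 1.17
= 3279.51


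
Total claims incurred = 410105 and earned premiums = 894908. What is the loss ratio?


Loss ratio = claims / premiums
= 410105 / 894908
= 0.4583


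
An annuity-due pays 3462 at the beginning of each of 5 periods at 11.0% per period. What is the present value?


PV_due = PMT * (1-(1+i)^(-n))/i * (1+i)
PV_immediate = 12795.1955
PV_due = 12795.1955 * 1.11
= 14202.667


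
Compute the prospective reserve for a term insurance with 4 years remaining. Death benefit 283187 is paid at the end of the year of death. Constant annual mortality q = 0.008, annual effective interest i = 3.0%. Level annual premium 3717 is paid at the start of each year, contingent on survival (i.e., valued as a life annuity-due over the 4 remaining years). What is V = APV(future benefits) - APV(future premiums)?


v = 1/(1+i) = 0.970874
APV(future benefits) per unit = sum_{k=0}^{3} k_p_x * q * v^(k+1) = 0.029391
APV(future benefits) = 283187 * 0.029391 = 8323.0254
Life annuity-due factor ä_{x:4} = sum_{k=0}^{3} k_p_x * v^k = 3.784035
APV(future premiums) = 3717 * 3.784035 = 14065.2581
V = 8323.0254 - 14065.2581
= -5742.2327


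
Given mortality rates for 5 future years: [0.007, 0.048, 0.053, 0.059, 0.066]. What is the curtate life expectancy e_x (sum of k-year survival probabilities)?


e_x = sum_{k=1}^{n} k_p_x
k_p_x values:
  1_p_x = 0.993
  2_p_x = 0.945336
  3_p_x = 0.895233
  4_p_x = 0.842414
  5_p_x = 0.786815
e_x = 4.4628


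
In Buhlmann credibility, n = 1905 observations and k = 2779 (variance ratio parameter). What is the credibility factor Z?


Z = n / (n + k)
= 1905 / (1905 + 2779)
= 1905 / 4684
= 0.4067


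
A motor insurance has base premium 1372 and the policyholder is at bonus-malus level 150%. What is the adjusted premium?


adjusted = base * BM_level / 100
= 1372 * 150 / 100
= 1372 * 1.5
= 2058.0


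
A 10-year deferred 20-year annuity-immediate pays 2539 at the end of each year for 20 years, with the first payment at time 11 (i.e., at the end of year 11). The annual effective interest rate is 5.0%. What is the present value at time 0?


PV at time 10 of the 20-year annuity-immediate:
a_n = 2539 * (1-(1+0.05)^(-20))/0.05 = 31641.5521
Discount back 10 years to time 0:
PV = 31641.5521 * (1+0.05)^(-10)
= 31641.5521 * 0.613913
= 19425.1682


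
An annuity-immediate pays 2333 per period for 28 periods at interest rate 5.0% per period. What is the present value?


PV = PMT * (1 - (1+i)^(-n)) / i
= 2333 * (1 - (1+0.05)^(-28)) / 0.05
= 2333 * (1 - 0.255094) / 0.05
= 2333 * 14.898127
= 34757.3309


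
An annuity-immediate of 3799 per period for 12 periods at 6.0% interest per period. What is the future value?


FV = PMT * ((1+i)^n - 1) / i
= 3799 * ((1.06)^12 - 1) / 0.06
= 3799 * (2.012196 - 1) / 0.06
= 64088.9066


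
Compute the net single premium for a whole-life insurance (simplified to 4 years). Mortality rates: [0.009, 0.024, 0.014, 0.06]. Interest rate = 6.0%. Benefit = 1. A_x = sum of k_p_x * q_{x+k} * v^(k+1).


v = 0.943396
Year 0: k_p_x=1.0, q=0.009, term=0.008491
Year 1: k_p_x=0.991, q=0.024, term=0.021168
Year 2: k_p_x=0.967216, q=0.014, term=0.011369
Year 3: k_p_x=0.953675, q=0.06, term=0.045324
A_x = 0.0864


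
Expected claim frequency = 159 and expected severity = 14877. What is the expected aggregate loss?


E[S] = E[N] * E[X]
= 159 * 14877
= 2.3654e+06


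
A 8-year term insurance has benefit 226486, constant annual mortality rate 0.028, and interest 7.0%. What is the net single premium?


NSP = benefit * sum_{k=0}^{n-1} k_p_x * q * v^(k+1)
With constant q=0.028, v=0.934579
Sum = 0.153222
NSP = 226486 * 0.153222
= 34702.5508


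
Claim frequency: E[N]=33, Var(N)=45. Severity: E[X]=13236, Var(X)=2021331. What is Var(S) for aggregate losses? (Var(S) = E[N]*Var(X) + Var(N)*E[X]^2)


Var(S) = E[N]*Var(X) + Var(N)*E[X]^2
= 33*2021331 + 45*13236^2
= 66703923 + 7883626320
= 7.9503e+09


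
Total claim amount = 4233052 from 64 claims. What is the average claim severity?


severity = total / number
= 4233052 / 64
= 66141.4375


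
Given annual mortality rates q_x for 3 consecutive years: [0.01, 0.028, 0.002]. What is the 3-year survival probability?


p_k = 1 - q_k for each year
Survival = product of (1 - q_k)
= 0.99 * 0.972 * 0.998
= 0.9604


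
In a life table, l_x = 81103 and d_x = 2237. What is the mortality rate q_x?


q_x = d_x / l_x
= 2237 / 81103
= 0.0276


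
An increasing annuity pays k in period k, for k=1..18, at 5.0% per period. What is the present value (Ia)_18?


(Ia)_n = sum_{k=1}^{n} k * v^k, v = 1/(1+i)
v = 0.952381
Sum computed term by term:
(Ia)_18 = 95.8939


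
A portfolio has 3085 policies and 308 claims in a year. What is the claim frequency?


frequency = claims / policies
= 308 / 3085
= 0.0998


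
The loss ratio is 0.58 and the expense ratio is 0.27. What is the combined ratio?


Combined ratio = loss ratio + expense ratio
= 0.58 + 0.27
= 0.85


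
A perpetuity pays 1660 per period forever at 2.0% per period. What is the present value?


PV = PMT / i
= 1660 / 0.02
= 83000.0


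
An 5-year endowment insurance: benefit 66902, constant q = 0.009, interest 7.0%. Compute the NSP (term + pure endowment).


Term component = 2427.7234
Pure endowment = 5_p_x * v^5 * benefit = 0.955803 * 0.712986 * 66902 = 45591.9833
NSP = 48019.7067


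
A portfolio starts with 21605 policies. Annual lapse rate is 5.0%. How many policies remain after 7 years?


remaining = initial * (1 - lapse)^years
= 21605 * (1 - 0.05)^7
= 21605 * 0.698337
= 15087.5773


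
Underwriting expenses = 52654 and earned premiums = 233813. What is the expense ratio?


Expense ratio = expenses / premiums
= 52654 / 233813
= 0.2252
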